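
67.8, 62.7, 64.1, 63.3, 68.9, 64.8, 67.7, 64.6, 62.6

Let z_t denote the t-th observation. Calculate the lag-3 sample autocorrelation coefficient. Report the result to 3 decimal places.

-0.436

Mean z̄ = (67.8 + 62.7 + 64.1 + 63.3 + 68.9 + 64.8 + 67.7 + 64.6 + 62.6)/9 = 65.1667
Numerator Σ_{t=1}^{6}(z_t−z̄)(z_{t+3}−z̄) = -19.6367
Denominator Σ(z_t−z̄)² = 45.0400
r_3 = -19.6367 / 45.0400 = -0.436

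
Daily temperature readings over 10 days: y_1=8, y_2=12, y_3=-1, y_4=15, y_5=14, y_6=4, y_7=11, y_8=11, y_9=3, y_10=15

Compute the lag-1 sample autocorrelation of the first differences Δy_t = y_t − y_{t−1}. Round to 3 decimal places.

First differences Δy: 4, -13, 16, -1, -10, 7, 0, -8, 12
Mean of differences = 0.7778
Numerator Σ(Δy_t−Δȳ)(Δy_{t+1}−Δȳ) = -425.6049
Denominator Σ(Δy_t−Δȳ)² = 793.5556
r_1(Δy) = -425.6049 / 793.5556 = -0.536

-0.536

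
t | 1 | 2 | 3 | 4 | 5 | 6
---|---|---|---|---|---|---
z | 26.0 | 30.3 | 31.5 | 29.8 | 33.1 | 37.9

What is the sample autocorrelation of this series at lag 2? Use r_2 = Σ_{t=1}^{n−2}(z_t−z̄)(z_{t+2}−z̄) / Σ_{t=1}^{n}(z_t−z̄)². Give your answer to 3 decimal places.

-0.115

Mean z̄ = (26.0 + 30.3 + 31.5 + 29.8 + 33.1 + 37.9)/6 = 31.4333
Numerator Σ_{t=1}^{4}(z_t−z̄)(z_{t+2}−z̄) = -8.9622
Denominator Σ(z_t−z̄)² = 78.0733
r_2 = -8.9622 / 78.0733 = -0.115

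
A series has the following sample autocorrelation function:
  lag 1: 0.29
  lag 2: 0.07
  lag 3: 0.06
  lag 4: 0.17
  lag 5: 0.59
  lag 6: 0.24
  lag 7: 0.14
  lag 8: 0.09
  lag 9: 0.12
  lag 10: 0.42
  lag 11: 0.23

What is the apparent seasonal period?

5

The largest autocorrelation is r_5 = 0.59, with a weaker echo at lag 10 (0.42); the remaining lags stay at or below 0.29. The elevated value at lag 1 (0.29), dropping to 0.07 at lag 2, reflects decaying short-term dependence rather than seasonality.
The dominant spike at lag 5 indicates a seasonal period of 5.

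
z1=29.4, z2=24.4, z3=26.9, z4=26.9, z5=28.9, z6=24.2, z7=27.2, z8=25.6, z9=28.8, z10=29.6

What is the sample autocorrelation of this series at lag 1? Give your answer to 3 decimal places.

Mean z̄ = (29.4 + 24.4 + 26.9 + 26.9 + 28.9 + 24.2 + 27.2 + 25.6 + 28.8 + 29.6)/10 = 27.1900
Numerator Σ_{t=1}^{9}(z_t−z̄)(z_{t+1}−z̄) = -9.6071
Denominator Σ(z_t−z̄)² = 35.6290
r_1 = -9.6071 / 35.6290 = -0.270

-0.270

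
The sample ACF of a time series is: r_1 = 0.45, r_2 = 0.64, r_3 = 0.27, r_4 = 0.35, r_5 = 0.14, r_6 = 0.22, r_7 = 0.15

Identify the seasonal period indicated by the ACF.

2

The largest autocorrelation is r_2 = 0.64; the remaining lags stay at or below 0.45.
The dominant spike at lag 2 indicates a seasonal period of 2.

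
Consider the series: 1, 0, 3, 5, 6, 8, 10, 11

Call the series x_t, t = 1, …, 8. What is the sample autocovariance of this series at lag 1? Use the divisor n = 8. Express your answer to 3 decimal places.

Mean x̄ = (1 + 0 + 3 + 5 + 6 + 8 + 10 + 11)/8 = 5.5000
Deviations: -4.5000, -5.5000, -2.5000, -0.5000, 0.5000, 2.5000, 4.5000, 5.5000
Σ_{t=1}^{7}(x_t−x̄)(x_{t+1}−x̄) = 76.7500
γ_1 = 76.7500 / 8 = 9.594

9.594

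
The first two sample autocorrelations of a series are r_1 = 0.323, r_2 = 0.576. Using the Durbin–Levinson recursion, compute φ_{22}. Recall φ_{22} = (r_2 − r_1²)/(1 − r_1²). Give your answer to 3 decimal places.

0.527

φ_{22} = (r_2 − r_1²) / (1 − r_1²)
r_1² = (0.323)² = 0.104329
Numerator = 0.576 − 0.1043 = 0.4717; denominator = 1 − 0.1043 = 0.8957
φ_{22} = 0.4717 / 0.8957 = 0.527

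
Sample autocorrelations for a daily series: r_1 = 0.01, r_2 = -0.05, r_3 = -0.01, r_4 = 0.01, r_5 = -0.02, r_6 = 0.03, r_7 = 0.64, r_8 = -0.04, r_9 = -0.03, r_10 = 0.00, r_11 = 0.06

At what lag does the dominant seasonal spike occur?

The largest autocorrelation is r_7 = 0.64; the remaining lags stay at or below 0.06.
The dominant spike at lag 7 indicates a seasonal period of 7.

7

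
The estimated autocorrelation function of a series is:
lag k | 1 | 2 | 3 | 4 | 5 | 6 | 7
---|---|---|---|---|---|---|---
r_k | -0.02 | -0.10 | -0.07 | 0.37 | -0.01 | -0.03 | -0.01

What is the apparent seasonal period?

The largest autocorrelation is r_4 = 0.37; the remaining lags stay at or below -0.01.
The dominant spike at lag 4 indicates a seasonal period of 4.

4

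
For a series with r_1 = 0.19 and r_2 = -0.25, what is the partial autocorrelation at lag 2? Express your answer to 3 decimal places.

-0.297

φ_{22} = (r_2 − r_1²) / (1 − r_1²)
r_1² = (0.19)² = 0.0361
Numerator = -0.25 − 0.0361 = -0.2861; denominator = 1 − 0.0361 = 0.9639
φ_{22} = -0.2861 / 0.9639 = -0.297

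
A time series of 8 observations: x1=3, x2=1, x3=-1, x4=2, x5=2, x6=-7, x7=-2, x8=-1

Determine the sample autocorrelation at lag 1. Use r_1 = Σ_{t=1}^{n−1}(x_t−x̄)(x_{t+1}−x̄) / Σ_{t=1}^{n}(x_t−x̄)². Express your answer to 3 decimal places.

Mean x̄ = (3 + 1 − 1 + 2 + 2 − 7 − 2 − 1)/8 = -0.3750
Deviations from mean: 3.3750, 1.3750, -0.6250, 2.3750, 2.3750, -6.6250, -1.6250, -0.6250
Numerator Σ_{t=1}^{7}(x_t−x̄)(x_{t+1}−x̄) = 3.9844
Denominator Σ(x_t−x̄)² = 71.8750
r_1 = 3.9844 / 71.8750 = 0.055

0.055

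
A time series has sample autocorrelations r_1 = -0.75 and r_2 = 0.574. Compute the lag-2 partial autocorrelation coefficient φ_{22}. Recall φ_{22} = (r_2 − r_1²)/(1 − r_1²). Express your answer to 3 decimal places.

φ_{22} = (r_2 − r_1²) / (1 − r_1²)
r_1² = (-0.75)² = 0.5625
Numerator = 0.574 − 0.5625 = 0.0115; denominator = 1 − 0.5625 = 0.4375
φ_{22} = 0.0115 / 0.4375 = 0.026

0.026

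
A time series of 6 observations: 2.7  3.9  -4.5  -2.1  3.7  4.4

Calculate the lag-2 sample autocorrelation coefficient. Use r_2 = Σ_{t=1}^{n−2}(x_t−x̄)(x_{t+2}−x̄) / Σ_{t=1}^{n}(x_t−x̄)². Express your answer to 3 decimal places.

-0.591

Mean x̄ = (2.7 + 3.9 − 4.5 − 2.1 + 3.7 + 4.4)/6 = 1.3500
Deviations from mean: 1.3500, 2.5500, -5.8500, -3.4500, 2.3500, 3.0500
Numerator Σ_{t=1}^{4}(x_t−x̄)(x_{t+2}−x̄) = -40.9650
Denominator Σ(x_t−x̄)² = 69.2750
r_2 = -40.9650 / 69.2750 = -0.591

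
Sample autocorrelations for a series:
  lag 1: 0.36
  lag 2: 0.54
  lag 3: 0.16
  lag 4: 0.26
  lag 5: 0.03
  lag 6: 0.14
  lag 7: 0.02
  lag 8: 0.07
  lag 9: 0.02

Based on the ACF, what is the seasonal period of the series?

The largest autocorrelation is r_2 = 0.54; the remaining lags stay at or below 0.36.
The dominant spike at lag 2 indicates a seasonal period of 2.

2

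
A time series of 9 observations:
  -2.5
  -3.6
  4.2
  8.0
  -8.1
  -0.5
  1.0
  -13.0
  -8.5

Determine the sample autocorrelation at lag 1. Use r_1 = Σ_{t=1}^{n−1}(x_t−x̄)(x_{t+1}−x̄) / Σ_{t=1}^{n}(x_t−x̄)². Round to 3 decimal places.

Mean x̄ = (-2.5 − 3.6 + 4.2 + 8.0 − 8.1 − 0.5 + 1.0 − 13.0 − 8.5)/9 = -2.5556
Numerator Σ_{t=1}^{8}(x_t−x̄)(x_{t+1}−x̄) = 26.5325
Denominator Σ(x_t−x̄)² = 350.1822
r_1 = 26.5325 / 350.1822 = 0.076

0.076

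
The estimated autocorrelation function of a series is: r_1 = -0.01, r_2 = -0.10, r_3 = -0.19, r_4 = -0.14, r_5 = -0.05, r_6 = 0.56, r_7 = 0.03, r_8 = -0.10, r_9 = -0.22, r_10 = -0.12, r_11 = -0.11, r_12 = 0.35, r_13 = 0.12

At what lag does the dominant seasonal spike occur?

The largest autocorrelation is r_6 = 0.56, with a weaker echo at lag 12 (0.35); the remaining lags stay at or below 0.12.
The dominant spike at lag 6 indicates a seasonal period of 6.

6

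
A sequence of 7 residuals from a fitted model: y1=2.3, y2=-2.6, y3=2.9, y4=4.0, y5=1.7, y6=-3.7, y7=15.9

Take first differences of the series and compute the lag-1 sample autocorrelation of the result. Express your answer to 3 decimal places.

First differences Δy: -4.9, 5.5, 1.1, -2.3, -5.4, 19.6
Mean of differences = 2.2667
Numerator Σ(Δy_t−Δȳ)(Δy_{t+1}−Δȳ) = -119.4944
Denominator Σ(Δy_t−Δȳ)² = 443.2533
r_1(Δy) = -119.4944 / 443.2533 = -0.270

-0.270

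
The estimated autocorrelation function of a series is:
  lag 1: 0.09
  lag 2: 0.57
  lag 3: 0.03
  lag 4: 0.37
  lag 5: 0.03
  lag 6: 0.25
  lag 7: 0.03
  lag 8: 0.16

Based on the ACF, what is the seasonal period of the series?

2

The largest autocorrelation is r_2 = 0.57, with weaker echoes at lags 4 (0.37), 6 (0.25) and 8 (0.16); the remaining lags stay at or below 0.09.
The dominant spike at lag 2 indicates a seasonal period of 2.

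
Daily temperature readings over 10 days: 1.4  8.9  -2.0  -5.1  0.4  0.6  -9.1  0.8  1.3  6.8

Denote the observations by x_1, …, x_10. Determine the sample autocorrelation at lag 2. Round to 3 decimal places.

-0.233

Mean x̄ = (1.4 + 8.9 − 2.0 − 5.1 + 0.4 + 0.6 − 9.1 + 0.8 + 1.3 + 6.8)/10 = 0.4000
Numerator Σ_{t=1}^{8}(x_t−x̄)(x_{t+2}−x̄) = -56.1600
Denominator Σ(x_t−x̄)² = 241.4800
r_2 = -56.1600 / 241.4800 = -0.233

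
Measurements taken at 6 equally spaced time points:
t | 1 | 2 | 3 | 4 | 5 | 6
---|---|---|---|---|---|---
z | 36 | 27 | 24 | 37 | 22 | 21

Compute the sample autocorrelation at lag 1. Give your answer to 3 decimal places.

Mean z̄ = (36 + 27 + 24 + 37 + 22 + 21)/6 = 27.8333
Deviations from mean: 8.1667, -0.8333, -3.8333, 9.1667, -5.8333, -6.8333
Σ(z_t−z̄)(z_{t+1}−z̄) = (-6.8056) + (3.1944) + (-35.1389) + (-53.4722) + (39.8611) = -52.3611
Denominator Σ(z_t−z̄)² = 246.8333
r_1 = -52.3611 / 246.8333 = -0.212

-0.212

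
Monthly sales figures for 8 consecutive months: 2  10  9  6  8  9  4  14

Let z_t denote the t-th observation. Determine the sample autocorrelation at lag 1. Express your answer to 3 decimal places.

Mean z̄ = (2 + 10 + 9 + 6 + 8 + 9 + 4 + 14)/8 = 7.7500
Deviations from mean: -5.7500, 2.2500, 1.2500, -1.7500, 0.2500, 1.2500, -3.7500, 6.2500
Σ(z_t−z̄)(z_{t+1}−z̄) = (-12.9375) + (2.8125) + (-2.1875) + (-0.4375) + (0.3125) + (-4.6875) + (-23.4375) = -40.5625
Denominator Σ(z_t−z̄)² = 97.5000
r_1 = -40.5625 / 97.5000 = -0.416

-0.416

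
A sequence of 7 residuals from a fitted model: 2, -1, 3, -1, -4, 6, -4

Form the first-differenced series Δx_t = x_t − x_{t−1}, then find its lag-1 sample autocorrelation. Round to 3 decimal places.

First differences Δx: -3, 4, -4, -3, 10, -10
Mean of differences = -1.0000
Numerator Σ(Δx_t−Δx̄)(Δx_{t+1}−Δx̄) = -140.0000
Denominator Σ(Δx_t−Δx̄)² = 244.0000
r_1(Δx) = -140.0000 / 244.0000 = -0.574

-0.574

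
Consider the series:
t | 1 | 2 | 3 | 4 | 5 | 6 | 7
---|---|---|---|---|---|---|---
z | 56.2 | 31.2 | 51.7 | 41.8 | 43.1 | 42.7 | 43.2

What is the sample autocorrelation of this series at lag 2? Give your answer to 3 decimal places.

0.309

Mean z̄ = (56.2 + 31.2 + 51.7 + 41.8 + 43.1 + 42.7 + 43.2)/7 = 44.2714
Deviations from mean: 11.9286, -13.0714, 7.4286, -2.4714, -1.1714, -1.5714, -1.0714
Numerator Σ_{t=1}^{5}(z_t−z̄)(z_{t+2}−z̄) = 117.3541
Denominator Σ(z_t−z̄)² = 379.4343
r_2 = 117.3541 / 379.4343 = 0.309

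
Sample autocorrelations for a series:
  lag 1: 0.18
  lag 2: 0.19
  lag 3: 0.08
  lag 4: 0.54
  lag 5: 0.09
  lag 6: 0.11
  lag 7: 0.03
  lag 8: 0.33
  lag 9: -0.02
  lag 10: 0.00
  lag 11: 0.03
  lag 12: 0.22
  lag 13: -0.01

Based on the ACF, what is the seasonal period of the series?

4

The largest autocorrelation is r_4 = 0.54, with weaker echoes at lags 8 (0.33) and 12 (0.22); the remaining lags stay at or below 0.19.
The dominant spike at lag 4 indicates a seasonal period of 4.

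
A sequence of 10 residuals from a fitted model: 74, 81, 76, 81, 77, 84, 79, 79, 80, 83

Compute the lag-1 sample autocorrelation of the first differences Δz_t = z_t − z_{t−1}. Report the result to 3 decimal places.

First differences Δz: 7, -5, 5, -4, 7, -5, 0, 1, 3
Mean of differences = 1.0000
Numerator Σ(Δz_t−Δz̄)(Δz_{t+1}−Δz̄) = -140.0000
Denominator Σ(Δz_t−Δz̄)² = 190.0000
r_1(Δz) = -140.0000 / 190.0000 = -0.737

-0.737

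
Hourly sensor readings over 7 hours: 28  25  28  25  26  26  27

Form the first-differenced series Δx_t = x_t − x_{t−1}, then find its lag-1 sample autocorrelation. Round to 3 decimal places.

First differences Δx: -3, 3, -3, 1, 0, 1
Mean of differences = -0.1667
Numerator Σ(Δx_t−Δx̄)(Δx_{t+1}−Δx̄) = -20.8611
Denominator Σ(Δx_t−Δx̄)² = 28.8333
r_1(Δx) = -20.8611 / 28.8333 = -0.724

-0.724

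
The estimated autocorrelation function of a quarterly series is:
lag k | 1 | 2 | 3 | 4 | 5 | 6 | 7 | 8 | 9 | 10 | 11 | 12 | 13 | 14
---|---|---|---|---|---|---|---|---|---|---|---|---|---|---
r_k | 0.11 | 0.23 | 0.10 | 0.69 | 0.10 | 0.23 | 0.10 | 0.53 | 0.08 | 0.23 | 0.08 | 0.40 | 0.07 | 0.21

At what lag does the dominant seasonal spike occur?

The largest autocorrelation is r_4 = 0.69, with weaker echoes at lags 8 (0.53) and 12 (0.40); the remaining lags stay at or below 0.23.
The dominant spike at lag 4 indicates a seasonal period of 4.

4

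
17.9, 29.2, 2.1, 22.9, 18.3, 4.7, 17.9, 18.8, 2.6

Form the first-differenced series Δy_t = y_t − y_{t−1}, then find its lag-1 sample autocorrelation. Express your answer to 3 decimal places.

-0.581

First differences Δy: 11.3, -27.1, 20.8, -4.6, -13.6, 13.2, 0.9, -16.2
Mean of differences = -1.9125
Numerator Σ(Δy_t−Δȳ)(Δy_{t+1}−Δȳ) = -1108.7977
Denominator Σ(Δy_t−Δȳ)² = 1909.0888
r_1(Δy) = -1108.7977 / 1909.0888 = -0.581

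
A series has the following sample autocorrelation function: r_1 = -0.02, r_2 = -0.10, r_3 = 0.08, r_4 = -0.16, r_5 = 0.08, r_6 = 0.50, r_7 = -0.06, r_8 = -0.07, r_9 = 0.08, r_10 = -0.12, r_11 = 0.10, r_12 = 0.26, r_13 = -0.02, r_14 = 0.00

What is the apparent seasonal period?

6

The largest autocorrelation is r_6 = 0.50, with a weaker echo at lag 12 (0.26); the remaining lags stay at or below 0.10.
The dominant spike at lag 6 indicates a seasonal period of 6.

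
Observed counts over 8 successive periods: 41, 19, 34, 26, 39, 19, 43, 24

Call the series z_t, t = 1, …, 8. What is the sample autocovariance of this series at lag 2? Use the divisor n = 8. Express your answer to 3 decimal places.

43.934

Mean z̄ = (41 + 19 + 34 + 26 + 39 + 19 + 43 + 24)/8 = 30.6250
Deviations: 10.3750, -11.6250, 3.3750, -4.6250, 8.3750, -11.6250, 12.3750, -6.6250
Σ_{t=1}^{6}(z_t−z̄)(z_{t+2}−z̄) = 351.4688
γ_2 = 351.4688 / 8 = 43.934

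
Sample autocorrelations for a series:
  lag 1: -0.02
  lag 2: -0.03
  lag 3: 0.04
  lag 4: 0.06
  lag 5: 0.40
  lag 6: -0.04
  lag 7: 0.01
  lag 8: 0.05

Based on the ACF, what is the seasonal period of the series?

The largest autocorrelation is r_5 = 0.40; the remaining lags stay at or below 0.06.
The dominant spike at lag 5 indicates a seasonal period of 5.

5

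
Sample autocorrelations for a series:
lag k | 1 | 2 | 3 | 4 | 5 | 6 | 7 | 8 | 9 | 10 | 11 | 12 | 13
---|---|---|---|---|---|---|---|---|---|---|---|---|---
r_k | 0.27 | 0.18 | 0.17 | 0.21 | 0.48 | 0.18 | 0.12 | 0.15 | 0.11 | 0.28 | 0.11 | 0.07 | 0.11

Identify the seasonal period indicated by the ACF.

The largest autocorrelation is r_5 = 0.48, with a weaker echo at lag 10 (0.28); the remaining lags stay at or below 0.27. The elevated value at lag 1 (0.27), dropping to 0.18 at lag 2, reflects decaying short-term dependence rather than seasonality.
The dominant spike at lag 5 indicates a seasonal period of 5.

5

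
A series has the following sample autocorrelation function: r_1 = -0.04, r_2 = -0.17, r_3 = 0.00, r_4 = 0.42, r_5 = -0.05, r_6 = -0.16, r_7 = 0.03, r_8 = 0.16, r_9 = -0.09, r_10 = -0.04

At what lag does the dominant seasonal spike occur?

4

The largest autocorrelation is r_4 = 0.42, with a weaker echo at lag 8 (0.16); the remaining lags stay at or below 0.03.
The dominant spike at lag 4 indicates a seasonal period of 4.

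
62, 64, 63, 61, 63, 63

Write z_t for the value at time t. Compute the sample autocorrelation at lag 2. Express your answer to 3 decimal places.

Mean z̄ = (62 + 64 + 63 + 61 + 63 + 63)/6 = 62.6667
Deviations from mean: -0.6667, 1.3333, 0.3333, -1.6667, 0.3333, 0.3333
Σ(z_t−z̄)(z_{t+2}−z̄) = (-0.2222) + (-2.2222) + (0.1111) + (-0.5556) = -2.8889
Denominator Σ(z_t−z̄)² = 5.3333
r_2 = -2.8889 / 5.3333 = -0.542

-0.542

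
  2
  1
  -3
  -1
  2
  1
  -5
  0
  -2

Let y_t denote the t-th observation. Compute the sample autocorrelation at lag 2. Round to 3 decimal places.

Mean ȳ = (2 + 1 − 3 − 1 + 2 + 1 − 5 + 0 − 2)/9 = -0.5556
Σ(y_t−ȳ)(y_{t+2}−ȳ) = (-6.2469) + (-0.6914) + (-6.2469) + (-0.6914) + (-11.3580) + (0.8642) + (6.4198) = -17.9506
Denominator Σ(y_t−ȳ)² = 46.2222
r_2 = -17.9506 / 46.2222 = -0.388

-0.388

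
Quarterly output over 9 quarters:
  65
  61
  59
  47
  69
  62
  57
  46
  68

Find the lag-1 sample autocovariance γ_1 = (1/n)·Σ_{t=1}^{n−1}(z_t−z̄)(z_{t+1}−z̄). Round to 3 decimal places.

-19.012

Mean z̄ = (65 + 61 + 59 + 47 + 69 + 62 + 57 + 46 + 68)/9 = 59.3333
Σ_{t=1}^{8}(z_t−z̄)(z_{t+1}−z̄) = -171.1111
γ_1 = -171.1111 / 9 = -19.012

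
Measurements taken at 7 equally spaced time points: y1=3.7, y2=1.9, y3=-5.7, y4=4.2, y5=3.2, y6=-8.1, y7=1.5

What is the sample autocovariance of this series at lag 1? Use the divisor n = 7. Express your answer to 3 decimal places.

-7.419

Mean ȳ = (3.7 + 1.9 − 5.7 + 4.2 + 3.2 − 8.1 + 1.5)/7 = 0.1000
Σ_{t=1}^{6}(y_t−ȳ)(y_{t+1}−ȳ) = -51.9300
γ_1 = -51.9300 / 7 = -7.419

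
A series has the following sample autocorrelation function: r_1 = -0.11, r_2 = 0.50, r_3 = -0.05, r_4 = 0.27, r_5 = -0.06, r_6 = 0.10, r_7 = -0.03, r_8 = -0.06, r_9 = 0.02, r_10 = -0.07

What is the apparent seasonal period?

The largest autocorrelation is r_2 = 0.50, with a weaker echo at lag 4 (0.27); the remaining lags stay at or below 0.10.
The dominant spike at lag 2 indicates a seasonal period of 2.

2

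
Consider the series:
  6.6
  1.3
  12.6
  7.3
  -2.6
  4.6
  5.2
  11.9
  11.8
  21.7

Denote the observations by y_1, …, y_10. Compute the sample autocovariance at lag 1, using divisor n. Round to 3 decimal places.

Mean ȳ = (6.6 + 1.3 + 12.6 + 7.3 − 2.6 + 4.6 + 5.2 + 11.9 + 11.8 + 21.7)/10 = 8.0400
Σ_{t=1}^{9}(y_t−ȳ)(y_{t+1}−ȳ) = 84.7544
γ_1 = 84.7544 / 10 = 8.475

8.475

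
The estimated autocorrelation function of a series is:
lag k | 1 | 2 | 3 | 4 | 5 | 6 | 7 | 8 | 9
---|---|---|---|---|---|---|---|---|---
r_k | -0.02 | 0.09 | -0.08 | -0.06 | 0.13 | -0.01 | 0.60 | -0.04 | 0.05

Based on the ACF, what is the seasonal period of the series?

7

The largest autocorrelation is r_7 = 0.60; the remaining lags stay at or below 0.13.
The dominant spike at lag 7 indicates a seasonal period of 7.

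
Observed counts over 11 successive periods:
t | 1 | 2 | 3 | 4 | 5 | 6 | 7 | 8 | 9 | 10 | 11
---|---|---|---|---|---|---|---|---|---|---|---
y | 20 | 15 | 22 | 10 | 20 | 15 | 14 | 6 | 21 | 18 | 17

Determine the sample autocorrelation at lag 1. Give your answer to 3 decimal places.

Mean ȳ = (20 + 15 + 22 + 10 + 20 + 15 + 14 + 6 + 21 + 18 + 17)/11 = 16.1818
Numerator Σ_{t=1}^{10}(y_t−ȳ)(y_{t+1}−ȳ) = -89.4876
Denominator Σ(y_t−ȳ)² = 239.6364
r_1 = -89.4876 / 239.6364 = -0.373

-0.373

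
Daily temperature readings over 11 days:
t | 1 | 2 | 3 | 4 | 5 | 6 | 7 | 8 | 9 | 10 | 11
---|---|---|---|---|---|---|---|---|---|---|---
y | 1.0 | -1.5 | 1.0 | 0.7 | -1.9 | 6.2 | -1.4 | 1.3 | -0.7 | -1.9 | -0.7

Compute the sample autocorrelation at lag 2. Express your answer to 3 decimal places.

Mean ȳ = (1.0 − 1.5 + 1.0 + 0.7 − 1.9 + 6.2 − 1.4 + 1.3 − 0.7 − 1.9 − 0.7)/11 = 0.1909
Numerator Σ_{t=1}^{9}(y_t−ȳ)(y_{t+2}−ȳ) = 11.0444
Denominator Σ(y_t−ȳ)² = 54.6291
r_2 = 11.0444 / 54.6291 = 0.202

0.202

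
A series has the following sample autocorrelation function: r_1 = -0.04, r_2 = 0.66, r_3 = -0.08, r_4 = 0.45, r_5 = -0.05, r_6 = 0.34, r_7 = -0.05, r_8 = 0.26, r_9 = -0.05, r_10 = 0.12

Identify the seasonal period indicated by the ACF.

2

The largest autocorrelation is r_2 = 0.66, with weaker echoes at lags 4 (0.45), 6 (0.34) and 8 (0.26); the remaining lags stay at or below 0.12.
The dominant spike at lag 2 indicates a seasonal period of 2.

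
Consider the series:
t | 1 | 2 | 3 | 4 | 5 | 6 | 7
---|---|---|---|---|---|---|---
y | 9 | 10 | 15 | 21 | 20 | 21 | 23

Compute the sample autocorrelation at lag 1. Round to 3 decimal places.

0.567

Mean ȳ = (9 + 10 + 15 + 21 + 20 + 21 + 23)/7 = 17.0000
Deviations from mean: -8.0000, -7.0000, -2.0000, 4.0000, 3.0000, 4.0000, 6.0000
Numerator Σ_{t=1}^{6}(y_t−ȳ)(y_{t+1}−ȳ) = 110.0000
Denominator Σ(y_t−ȳ)² = 194.0000
r_1 = 110.0000 / 194.0000 = 0.567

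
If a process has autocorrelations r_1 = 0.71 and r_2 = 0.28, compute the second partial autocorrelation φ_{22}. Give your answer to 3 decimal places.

-0.452

φ_{22} = (r_2 − r_1²) / (1 − r_1²)
r_1² = (0.71)² = 0.5041
Numerator = 0.28 − 0.5041 = -0.2241; denominator = 1 − 0.5041 = 0.4959
φ_{22} = -0.2241 / 0.4959 = -0.452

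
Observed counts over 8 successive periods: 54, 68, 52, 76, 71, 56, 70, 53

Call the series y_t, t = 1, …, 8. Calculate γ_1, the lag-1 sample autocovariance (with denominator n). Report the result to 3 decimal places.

-38.344

Mean ȳ = (54 + 68 + 52 + 76 + 71 + 56 + 70 + 53)/8 = 62.5000
Deviations: -8.5000, 5.5000, -10.5000, 13.5000, 8.5000, -6.5000, 7.5000, -9.5000
Σ_{t=1}^{7}(y_t−ȳ)(y_{t+1}−ȳ) = -306.7500
γ_1 = -306.7500 / 8 = -38.344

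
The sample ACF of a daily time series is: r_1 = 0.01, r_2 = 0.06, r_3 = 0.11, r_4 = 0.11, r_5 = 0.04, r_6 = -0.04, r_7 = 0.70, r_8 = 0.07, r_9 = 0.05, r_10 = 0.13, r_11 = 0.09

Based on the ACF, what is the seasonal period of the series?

The largest autocorrelation is r_7 = 0.70; the remaining lags stay at or below 0.13.
The dominant spike at lag 7 indicates a seasonal period of 7.

7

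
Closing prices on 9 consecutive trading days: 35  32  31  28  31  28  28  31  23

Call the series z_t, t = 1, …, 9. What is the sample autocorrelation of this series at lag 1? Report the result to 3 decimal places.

Mean z̄ = (35 + 32 + 31 + 28 + 31 + 28 + 28 + 31 + 23)/9 = 29.6667
Numerator Σ_{t=1}^{8}(z_t−z̄)(z_{t+1}−z̄) = 0.5556
Denominator Σ(z_t−z̄)² = 92.0000
r_1 = 0.5556 / 92.0000 = 0.006

0.006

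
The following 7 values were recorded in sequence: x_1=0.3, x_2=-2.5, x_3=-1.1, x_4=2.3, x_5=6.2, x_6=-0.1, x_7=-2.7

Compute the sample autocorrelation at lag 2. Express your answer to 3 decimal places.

-0.565

Mean x̄ = (0.3 − 2.5 − 1.1 + 2.3 + 6.2 − 0.1 − 2.7)/7 = 0.3429
Deviations from mean: -0.0429, -2.8429, -1.4429, 1.9571, 5.8571, -0.4429, -3.0429
Σ(x_t−x̄)(x_{t+2}−x̄) = (0.0618) + (-5.5639) + (-8.4510) + (-0.8667) + (-17.8224) = -32.6422
Denominator Σ(x_t−x̄)² = 57.7571
r_2 = -32.6422 / 57.7571 = -0.565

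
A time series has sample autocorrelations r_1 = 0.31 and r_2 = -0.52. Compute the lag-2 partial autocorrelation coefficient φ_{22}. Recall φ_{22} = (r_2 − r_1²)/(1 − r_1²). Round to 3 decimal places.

φ_{22} = (r_2 − r_1²) / (1 − r_1²)
r_1² = (0.31)² = 0.0961
Numerator = -0.52 − 0.0961 = -0.6161; denominator = 1 − 0.0961 = 0.9039
φ_{22} = -0.6161 / 0.9039 = -0.682

-0.682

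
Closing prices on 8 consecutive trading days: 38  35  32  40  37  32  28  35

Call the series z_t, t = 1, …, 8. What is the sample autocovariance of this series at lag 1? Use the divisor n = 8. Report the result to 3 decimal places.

Mean z̄ = (38 + 35 + 32 + 40 + 37 + 32 + 28 + 35)/8 = 34.6250
Σ_{t=1}^{7}(z_t−z̄)(z_{t+1}−z̄) = 7.6094
γ_1 = 7.6094 / 8 = 0.951

0.951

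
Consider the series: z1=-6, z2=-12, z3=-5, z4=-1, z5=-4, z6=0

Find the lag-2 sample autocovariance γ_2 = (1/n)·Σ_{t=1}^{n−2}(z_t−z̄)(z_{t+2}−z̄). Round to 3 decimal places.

-1.593

Mean z̄ = (-6 − 12 − 5 − 1 − 4 + 0)/6 = -4.6667
Σ_{t=1}^{4}(z_t−z̄)(z_{t+2}−z̄) = -9.5556
γ_2 = -9.5556 / 6 = -1.593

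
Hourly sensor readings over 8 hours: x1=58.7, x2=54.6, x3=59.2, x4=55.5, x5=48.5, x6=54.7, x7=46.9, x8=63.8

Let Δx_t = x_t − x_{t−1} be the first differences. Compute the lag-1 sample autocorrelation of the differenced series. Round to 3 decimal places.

First differences Δx: -4.1, 4.6, -3.7, -7.0, 6.2, -7.8, 16.9
Mean of differences = 0.7286
Numerator Σ(Δx_t−Δx̄)(Δx_{t+1}−Δx̄) = -228.4808
Denominator Σ(Δx_t−Δx̄)² = 481.8343
r_1(Δx) = -228.4808 / 481.8343 = -0.474

-0.474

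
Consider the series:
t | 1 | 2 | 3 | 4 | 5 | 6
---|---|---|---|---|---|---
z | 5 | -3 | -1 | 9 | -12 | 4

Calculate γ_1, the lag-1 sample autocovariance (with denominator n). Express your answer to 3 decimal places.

Mean z̄ = (5 − 3 − 1 + 9 − 12 + 4)/6 = 0.3333
Σ_{t=1}^{5}(z_t−z̄)(z_{t+1}−z̄) = -174.7778
γ_1 = -174.7778 / 6 = -29.130

-29.130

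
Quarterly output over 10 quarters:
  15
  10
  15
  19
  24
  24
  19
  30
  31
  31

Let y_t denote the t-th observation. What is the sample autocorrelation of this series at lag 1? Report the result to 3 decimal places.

Mean ȳ = (15 + 10 + 15 + 19 + 24 + 24 + 19 + 30 + 31 + 31)/10 = 21.8000
Numerator Σ_{t=1}^{9}(y_t−ȳ)(y_{t+1}−ȳ) = 309.1600
Denominator Σ(y_t−ȳ)² = 493.6000
r_1 = 309.1600 / 493.6000 = 0.626

0.626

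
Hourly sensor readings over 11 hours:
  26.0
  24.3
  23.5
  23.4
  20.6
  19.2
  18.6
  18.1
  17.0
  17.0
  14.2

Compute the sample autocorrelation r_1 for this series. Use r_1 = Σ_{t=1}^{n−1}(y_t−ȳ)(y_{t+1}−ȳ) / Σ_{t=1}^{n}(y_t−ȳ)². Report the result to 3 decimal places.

Mean ȳ = (26.0 + 24.3 + 23.5 + 23.4 + 20.6 + 19.2 + 18.6 + 18.1 + 17.0 + 17.0 + 14.2)/11 = 20.1727
Numerator Σ_{t=1}^{10}(y_t−ȳ)(y_{t+1}−ȳ) = 89.8665
Denominator Σ(y_t−ȳ)² = 136.1818
r_1 = 89.8665 / 136.1818 = 0.660

0.660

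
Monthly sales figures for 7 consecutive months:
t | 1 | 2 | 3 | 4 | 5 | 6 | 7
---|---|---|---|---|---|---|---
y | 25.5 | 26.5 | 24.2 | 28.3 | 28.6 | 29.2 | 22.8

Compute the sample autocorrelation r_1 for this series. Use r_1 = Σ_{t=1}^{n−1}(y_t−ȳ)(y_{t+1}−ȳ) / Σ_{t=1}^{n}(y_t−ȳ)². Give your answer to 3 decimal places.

-0.127

Mean ȳ = (25.5 + 26.5 + 24.2 + 28.3 + 28.6 + 29.2 + 22.8)/7 = 26.4429
Deviations from mean: -0.9429, 0.0571, -2.2429, 1.8571, 2.1571, 2.7571, -3.6429
Σ(y_t−ȳ)(y_{t+1}−ȳ) = (-0.0539) + (-0.1282) + (-4.1653) + (4.0061) + (5.9476) + (-10.0439) = -4.4376
Denominator Σ(y_t−ȳ)² = 34.8971
r_1 = -4.4376 / 34.8971 = -0.127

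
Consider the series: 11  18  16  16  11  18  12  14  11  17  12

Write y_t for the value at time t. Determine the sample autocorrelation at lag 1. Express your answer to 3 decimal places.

Mean ȳ = (11 + 18 + 16 + 16 + 11 + 18 + 12 + 14 + 11 + 17 + 12)/11 = 14.1818
Numerator Σ_{t=1}^{10}(y_t−ȳ)(y_{t+1}−ȳ) = -42.3058
Denominator Σ(y_t−ȳ)² = 83.6364
r_1 = -42.3058 / 83.6364 = -0.506

-0.506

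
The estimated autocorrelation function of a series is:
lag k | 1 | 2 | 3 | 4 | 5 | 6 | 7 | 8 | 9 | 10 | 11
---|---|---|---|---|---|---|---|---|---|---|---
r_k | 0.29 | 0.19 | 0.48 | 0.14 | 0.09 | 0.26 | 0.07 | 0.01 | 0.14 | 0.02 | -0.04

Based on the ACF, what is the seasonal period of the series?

3

The largest autocorrelation is r_3 = 0.48; the remaining lags stay at or below 0.29. The elevated value at lag 1 (0.29), dropping to 0.19 at lag 2, reflects decaying short-term dependence rather than seasonality.
The dominant spike at lag 3 indicates a seasonal period of 3.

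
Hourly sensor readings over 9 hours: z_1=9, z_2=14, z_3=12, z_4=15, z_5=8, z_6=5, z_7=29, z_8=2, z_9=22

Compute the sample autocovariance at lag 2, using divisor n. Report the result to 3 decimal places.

Mean z̄ = (9 + 14 + 12 + 15 + 8 + 5 + 29 + 2 + 22)/9 = 12.8889
Σ_{t=1}^{7}(z_t−z̄)(z_{t+2}−z̄) = 147.4198
γ_2 = 147.4198 / 9 = 16.380

16.380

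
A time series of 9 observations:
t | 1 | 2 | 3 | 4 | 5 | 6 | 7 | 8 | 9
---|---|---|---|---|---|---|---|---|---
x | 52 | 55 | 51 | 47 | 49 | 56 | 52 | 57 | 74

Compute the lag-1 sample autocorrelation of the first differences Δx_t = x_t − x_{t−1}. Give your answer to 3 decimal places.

First differences Δx: 3, -4, -4, 2, 7, -4, 5, 17
Mean of differences = 2.7500
Numerator Σ(Δx_t−Δx̄)(Δx_{t+1}−Δx̄) = 33.9375
Denominator Σ(Δx_t−Δx̄)² = 363.5000
r_1(Δx) = 33.9375 / 363.5000 = 0.093

0.093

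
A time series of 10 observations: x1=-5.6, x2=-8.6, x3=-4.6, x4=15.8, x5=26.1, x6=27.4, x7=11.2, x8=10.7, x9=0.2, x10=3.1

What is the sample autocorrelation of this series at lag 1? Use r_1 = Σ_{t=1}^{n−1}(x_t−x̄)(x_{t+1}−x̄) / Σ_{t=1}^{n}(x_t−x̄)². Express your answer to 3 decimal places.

Mean x̄ = (-5.6 − 8.6 − 4.6 + 15.8 + 26.1 + 27.4 + 11.2 + 10.7 + 0.2 + 3.1)/10 = 7.5700
Numerator Σ_{t=1}^{9}(x_t−x̄)(x_{t+1}−x̄) = 922.7611
Denominator Σ(x_t−x̄)² = 1484.6210
r_1 = 922.7611 / 1484.6210 = 0.622

0.622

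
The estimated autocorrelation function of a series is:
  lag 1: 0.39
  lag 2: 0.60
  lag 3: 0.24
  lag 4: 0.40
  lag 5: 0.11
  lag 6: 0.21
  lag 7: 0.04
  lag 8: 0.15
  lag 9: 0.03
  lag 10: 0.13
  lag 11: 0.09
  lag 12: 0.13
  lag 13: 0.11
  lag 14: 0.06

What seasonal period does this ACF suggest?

The largest autocorrelation is r_2 = 0.60, with a weaker echo at lag 4 (0.40); the remaining lags stay at or below 0.39.
The dominant spike at lag 2 indicates a seasonal period of 2.

2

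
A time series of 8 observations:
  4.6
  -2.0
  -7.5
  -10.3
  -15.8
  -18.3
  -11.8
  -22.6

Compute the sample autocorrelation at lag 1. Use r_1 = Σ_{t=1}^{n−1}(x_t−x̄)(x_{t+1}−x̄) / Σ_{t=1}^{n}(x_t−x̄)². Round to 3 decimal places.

0.404

Mean x̄ = (4.6 − 2.0 − 7.5 − 10.3 − 15.8 − 18.3 − 11.8 − 22.6)/8 = -10.4625
Σ(x_t−x̄)(x_{t+1}−x̄) = (127.4664) + (25.0702) + (0.4814) + (-0.8673) + (41.8327) + (10.4827) + (16.2339) = 220.6998
Denominator Σ(x_t−x̄)² = 546.3188
r_1 = 220.6998 / 546.3188 = 0.404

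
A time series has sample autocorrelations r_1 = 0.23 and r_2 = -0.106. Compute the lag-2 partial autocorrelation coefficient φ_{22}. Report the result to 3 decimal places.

-0.168

φ_{22} = (r_2 − r_1²) / (1 − r_1²)
r_1² = (0.23)² = 0.0529
Numerator = -0.106 − 0.0529 = -0.1589; denominator = 1 − 0.0529 = 0.9471
φ_{22} = -0.1589 / 0.9471 = -0.168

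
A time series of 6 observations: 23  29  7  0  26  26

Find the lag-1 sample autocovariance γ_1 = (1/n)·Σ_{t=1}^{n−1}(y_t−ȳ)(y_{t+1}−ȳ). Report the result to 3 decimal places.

9.458

Mean ȳ = (23 + 29 + 7 + 0 + 26 + 26)/6 = 18.5000
Deviations: 4.5000, 10.5000, -11.5000, -18.5000, 7.5000, 7.5000
Σ_{t=1}^{5}(y_t−ȳ)(y_{t+1}−ȳ) = 56.7500
γ_1 = 56.7500 / 6 = 9.458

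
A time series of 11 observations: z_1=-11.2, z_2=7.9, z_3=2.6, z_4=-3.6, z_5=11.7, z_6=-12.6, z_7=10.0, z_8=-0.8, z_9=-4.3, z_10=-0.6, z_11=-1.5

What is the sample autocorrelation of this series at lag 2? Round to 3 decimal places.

0.176

Mean z̄ = (-11.2 + 7.9 + 2.6 − 3.6 + 11.7 − 12.6 + 10.0 − 0.8 − 4.3 − 0.6 − 1.5)/11 = -0.2182
Numerator Σ_{t=1}^{9}(z_t−z̄)(z_{t+2}−z̄) = 109.7893
Denominator Σ(z_t−z̄)² = 624.4364
r_2 = 109.7893 / 624.4364 = 0.176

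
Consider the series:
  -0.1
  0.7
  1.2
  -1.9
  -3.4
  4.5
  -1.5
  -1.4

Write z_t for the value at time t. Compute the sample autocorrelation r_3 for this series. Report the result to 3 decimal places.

Mean z̄ = (-0.1 + 0.7 + 1.2 − 1.9 − 3.4 + 4.5 − 1.5 − 1.4)/8 = -0.2375
Deviations from mean: 0.1375, 0.9375, 1.4375, -1.6625, -3.1625, 4.7375, -1.2625, -1.1625
Σ(z_t−z̄)(z_{t+3}−z̄) = (-0.2286) + (-2.9648) + (6.8102) + (2.0989) + (3.6764) = 9.3920
Denominator Σ(z_t−z̄)² = 41.1188
r_3 = 9.3920 / 41.1188 = 0.228

0.228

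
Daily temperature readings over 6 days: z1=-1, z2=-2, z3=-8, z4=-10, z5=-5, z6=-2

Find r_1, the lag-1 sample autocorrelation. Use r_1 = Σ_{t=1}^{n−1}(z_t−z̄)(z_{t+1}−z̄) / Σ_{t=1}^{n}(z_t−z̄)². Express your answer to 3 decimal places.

0.290

Mean z̄ = (-1 − 2 − 8 − 10 − 5 − 2)/6 = -4.6667
Σ(z_t−z̄)(z_{t+1}−z̄) = (9.7778) + (-8.8889) + (17.7778) + (1.7778) + (-0.8889) = 19.5556
Denominator Σ(z_t−z̄)² = 67.3333
r_1 = 19.5556 / 67.3333 = 0.290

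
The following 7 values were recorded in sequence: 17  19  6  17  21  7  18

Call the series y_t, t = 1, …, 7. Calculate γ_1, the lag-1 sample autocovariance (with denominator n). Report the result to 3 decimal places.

Mean ȳ = (17 + 19 + 6 + 17 + 21 + 7 + 18)/7 = 15.0000
Σ_{t=1}^{6}(y_t−ȳ)(y_{t+1}−ȳ) = -106.0000
γ_1 = -106.0000 / 7 = -15.143

-15.143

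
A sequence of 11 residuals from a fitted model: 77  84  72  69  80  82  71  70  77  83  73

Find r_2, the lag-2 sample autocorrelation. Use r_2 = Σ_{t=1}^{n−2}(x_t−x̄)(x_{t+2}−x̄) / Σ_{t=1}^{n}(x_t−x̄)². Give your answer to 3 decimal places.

Mean x̄ = (77 + 84 + 72 + 69 + 80 + 82 + 71 + 70 + 77 + 83 + 73)/11 = 76.1818
Numerator Σ_{t=1}^{9}(x_t−x̄)(x_{t+2}−x̄) = -222.0661
Denominator Σ(x_t−x̄)² = 301.6364
r_2 = -222.0661 / 301.6364 = -0.736

-0.736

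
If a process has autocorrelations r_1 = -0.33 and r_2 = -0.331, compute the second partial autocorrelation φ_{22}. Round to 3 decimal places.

φ_{22} = (r_2 − r_1²) / (1 − r_1²)
r_1² = (-0.33)² = 0.1089
Numerator = -0.331 − 0.1089 = -0.4399; denominator = 1 − 0.1089 = 0.8911
φ_{22} = -0.4399 / 0.8911 = -0.494

-0.494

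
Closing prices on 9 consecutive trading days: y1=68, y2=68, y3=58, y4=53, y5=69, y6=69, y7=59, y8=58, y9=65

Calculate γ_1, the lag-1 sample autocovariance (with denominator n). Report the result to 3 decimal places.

1.333

Mean ȳ = (68 + 68 + 58 + 53 + 69 + 69 + 59 + 58 + 65)/9 = 63.0000
Σ_{t=1}^{8}(y_t−ȳ)(y_{t+1}−ȳ) = 12.0000
γ_1 = 12.0000 / 9 = 1.333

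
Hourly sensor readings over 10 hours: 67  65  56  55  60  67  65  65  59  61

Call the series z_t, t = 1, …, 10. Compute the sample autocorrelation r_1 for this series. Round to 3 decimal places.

0.347

Mean z̄ = (67 + 65 + 56 + 55 + 60 + 67 + 65 + 65 + 59 + 61)/10 = 62.0000
Numerator Σ_{t=1}^{9}(z_t−z̄)(z_{t+1}−z̄) = 61.0000
Denominator Σ(z_t−z̄)² = 176.0000
r_1 = 61.0000 / 176.0000 = 0.347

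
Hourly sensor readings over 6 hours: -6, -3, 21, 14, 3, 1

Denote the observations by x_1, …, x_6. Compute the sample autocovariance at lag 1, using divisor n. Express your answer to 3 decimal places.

Mean x̄ = (-6 − 3 + 21 + 14 + 3 + 1)/6 = 5.0000
Deviations: -11.0000, -8.0000, 16.0000, 9.0000, -2.0000, -4.0000
Σ_{t=1}^{5}(x_t−x̄)(x_{t+1}−x̄) = 94.0000
γ_1 = 94.0000 / 6 = 15.667

15.667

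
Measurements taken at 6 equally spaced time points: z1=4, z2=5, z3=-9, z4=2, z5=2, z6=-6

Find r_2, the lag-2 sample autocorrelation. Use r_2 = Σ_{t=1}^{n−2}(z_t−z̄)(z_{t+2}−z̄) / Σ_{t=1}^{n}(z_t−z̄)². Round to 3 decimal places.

Mean z̄ = (4 + 5 − 9 + 2 + 2 − 6)/6 = -0.3333
Σ(z_t−z̄)(z_{t+2}−z̄) = (-37.5556) + (12.4444) + (-20.2222) + (-13.2222) = -58.5556
Denominator Σ(z_t−z̄)² = 165.3333
r_2 = -58.5556 / 165.3333 = -0.354

-0.354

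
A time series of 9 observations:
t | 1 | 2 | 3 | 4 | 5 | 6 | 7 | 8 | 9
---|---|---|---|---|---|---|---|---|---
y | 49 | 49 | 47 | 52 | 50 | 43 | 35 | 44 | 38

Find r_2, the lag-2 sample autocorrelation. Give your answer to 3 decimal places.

0.203

Mean ȳ = (49 + 49 + 47 + 52 + 50 + 43 + 35 + 44 + 38)/9 = 45.2222
Σ(y_t−ȳ)(y_{t+2}−ȳ) = (6.7160) + (25.6049) + (8.4938) + (-15.0617) + (-48.8395) + (2.7160) + (73.8272) = 53.4568
Denominator Σ(y_t−ȳ)² = 263.5556
r_2 = 53.4568 / 263.5556 = 0.203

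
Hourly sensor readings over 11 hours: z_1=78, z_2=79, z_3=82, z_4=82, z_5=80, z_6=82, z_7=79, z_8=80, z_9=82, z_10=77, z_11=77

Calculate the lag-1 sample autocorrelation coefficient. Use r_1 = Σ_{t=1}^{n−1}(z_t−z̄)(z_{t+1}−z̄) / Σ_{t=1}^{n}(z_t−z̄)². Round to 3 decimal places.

Mean z̄ = (78 + 79 + 82 + 82 + 80 + 82 + 79 + 80 + 82 + 77 + 77)/11 = 79.8182
Numerator Σ_{t=1}^{10}(z_t−z̄)(z_{t+1}−z̄) = 5.5124
Denominator Σ(z_t−z̄)² = 39.6364
r_1 = 5.5124 / 39.6364 = 0.139

0.139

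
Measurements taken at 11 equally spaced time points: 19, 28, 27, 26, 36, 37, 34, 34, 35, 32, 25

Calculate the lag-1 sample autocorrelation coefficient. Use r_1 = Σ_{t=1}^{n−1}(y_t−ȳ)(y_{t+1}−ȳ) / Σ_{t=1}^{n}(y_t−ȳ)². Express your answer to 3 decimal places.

Mean ȳ = (19 + 28 + 27 + 26 + 36 + 37 + 34 + 34 + 35 + 32 + 25)/11 = 30.2727
Numerator Σ_{t=1}^{10}(y_t−ȳ)(y_{t+1}−ȳ) = 116.7438
Denominator Σ(y_t−ȳ)² = 320.1818
r_1 = 116.7438 / 320.1818 = 0.365

0.365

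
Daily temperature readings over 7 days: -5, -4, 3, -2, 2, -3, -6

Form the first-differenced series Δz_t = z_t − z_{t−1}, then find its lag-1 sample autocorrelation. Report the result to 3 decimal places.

-0.423

First differences Δz: 1, 7, -5, 4, -5, -3
Mean of differences = -0.1667
Numerator Σ(Δz_t−Δz̄)(Δz_{t+1}−Δz̄) = -52.8611
Denominator Σ(Δz_t−Δz̄)² = 124.8333
r_1(Δz) = -52.8611 / 124.8333 = -0.423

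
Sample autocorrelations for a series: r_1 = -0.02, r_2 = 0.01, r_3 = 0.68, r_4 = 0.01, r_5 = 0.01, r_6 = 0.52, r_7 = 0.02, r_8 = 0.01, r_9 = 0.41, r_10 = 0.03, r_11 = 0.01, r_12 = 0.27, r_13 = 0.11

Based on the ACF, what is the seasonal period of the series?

3

The largest autocorrelation is r_3 = 0.68, with weaker echoes at lags 6 (0.52), 9 (0.41) and 12 (0.27); the remaining lags stay at or below 0.11.
The dominant spike at lag 3 indicates a seasonal period of 3.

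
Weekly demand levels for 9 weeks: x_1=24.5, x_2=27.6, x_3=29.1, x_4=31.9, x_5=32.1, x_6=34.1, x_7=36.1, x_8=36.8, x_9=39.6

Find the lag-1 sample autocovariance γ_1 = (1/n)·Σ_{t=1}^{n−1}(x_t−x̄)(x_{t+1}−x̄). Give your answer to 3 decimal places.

12.142

Mean x̄ = (24.5 + 27.6 + 29.1 + 31.9 + 32.1 + 34.1 + 36.1 + 36.8 + 39.6)/9 = 32.4222
Σ_{t=1}^{8}(x_t−x̄)(x_{t+1}−x̄) = 109.2795
γ_1 = 109.2795 / 9 = 12.142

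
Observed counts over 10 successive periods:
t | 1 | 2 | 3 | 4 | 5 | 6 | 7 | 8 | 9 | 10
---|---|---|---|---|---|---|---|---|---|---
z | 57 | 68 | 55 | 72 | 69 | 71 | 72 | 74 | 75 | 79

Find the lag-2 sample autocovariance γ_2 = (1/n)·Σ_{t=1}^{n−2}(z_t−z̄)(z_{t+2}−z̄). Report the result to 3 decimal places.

Mean z̄ = (57 + 68 + 55 + 72 + 69 + 71 + 72 + 74 + 75 + 79)/10 = 69.2000
Σ_{t=1}^{8}(z_t−z̄)(z_{t+2}−z̄) = 249.1200
γ_2 = 249.1200 / 10 = 24.912

24.912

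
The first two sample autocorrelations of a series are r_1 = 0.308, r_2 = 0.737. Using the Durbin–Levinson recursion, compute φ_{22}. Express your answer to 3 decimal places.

0.709

φ_{22} = (r_2 − r_1²) / (1 − r_1²)
r_1² = (0.308)² = 0.094864
Numerator = 0.737 − 0.0949 = 0.6421; denominator = 1 − 0.0949 = 0.9051
φ_{22} = 0.6421 / 0.9051 = 0.709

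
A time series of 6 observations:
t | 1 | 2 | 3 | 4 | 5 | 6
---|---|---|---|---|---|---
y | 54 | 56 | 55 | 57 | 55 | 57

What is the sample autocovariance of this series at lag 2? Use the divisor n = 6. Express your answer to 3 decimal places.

0.630

Mean ȳ = (54 + 56 + 55 + 57 + 55 + 57)/6 = 55.6667
Σ_{t=1}^{4}(y_t−ȳ)(y_{t+2}−ȳ) = 3.7778
γ_2 = 3.7778 / 6 = 0.630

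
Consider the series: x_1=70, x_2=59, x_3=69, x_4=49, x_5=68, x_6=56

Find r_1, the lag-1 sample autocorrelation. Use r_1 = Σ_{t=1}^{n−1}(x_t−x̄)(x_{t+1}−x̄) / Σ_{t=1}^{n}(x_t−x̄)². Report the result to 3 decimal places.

-0.690

Mean x̄ = (70 + 59 + 69 + 49 + 68 + 56)/6 = 61.8333
Deviations from mean: 8.1667, -2.8333, 7.1667, -12.8333, 6.1667, -5.8333
Numerator Σ_{t=1}^{5}(x_t−x̄)(x_{t+1}−x̄) = -250.5278
Denominator Σ(x_t−x̄)² = 362.8333
r_1 = -250.5278 / 362.8333 = -0.690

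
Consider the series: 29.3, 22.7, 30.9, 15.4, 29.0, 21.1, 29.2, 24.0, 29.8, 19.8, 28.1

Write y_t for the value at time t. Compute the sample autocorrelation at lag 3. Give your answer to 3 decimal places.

-0.617

Mean ȳ = (29.3 + 22.7 + 30.9 + 15.4 + 29.0 + 21.1 + 29.2 + 24.0 + 29.8 + 19.8 + 28.1)/11 = 25.3909
Numerator Σ_{t=1}^{8}(y_t−ȳ)(y_{t+3}−ȳ) = -159.4657
Denominator Σ(y_t−ȳ)² = 258.6091
r_3 = -159.4657 / 258.6091 = -0.617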